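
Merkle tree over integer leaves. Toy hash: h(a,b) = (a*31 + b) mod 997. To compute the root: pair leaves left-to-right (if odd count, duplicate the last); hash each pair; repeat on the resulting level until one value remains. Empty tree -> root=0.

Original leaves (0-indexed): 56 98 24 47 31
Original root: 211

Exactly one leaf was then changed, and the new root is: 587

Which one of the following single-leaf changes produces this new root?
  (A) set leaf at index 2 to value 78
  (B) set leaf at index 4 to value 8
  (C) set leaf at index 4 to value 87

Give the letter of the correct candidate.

Answer: B

Derivation:
Original leaves: [56, 98, 24, 47, 31]
Target new root: 587
Try each candidate change and compute the resulting root:
Candidate A: set leaf[2] = 78 -> leaves = [56, 98, 78, 47, 31]
  L0: [56, 98, 78, 47, 31]
  L1: h(56,98)=(56*31+98)%997=837 h(78,47)=(78*31+47)%997=471 h(31,31)=(31*31+31)%997=992 -> [837, 471, 992]
  L2: h(837,471)=(837*31+471)%997=496 h(992,992)=(992*31+992)%997=837 -> [496, 837]
  L3: h(496,837)=(496*31+837)%997=261 -> [261]
  root = 261 != target 587
Candidate B: set leaf[4] = 8 -> leaves = [56, 98, 24, 47, 8]
  L0: [56, 98, 24, 47, 8]
  L1: h(56,98)=(56*31+98)%997=837 h(24,47)=(24*31+47)%997=791 h(8,8)=(8*31+8)%997=256 -> [837, 791, 256]
  L2: h(837,791)=(837*31+791)%997=816 h(256,256)=(256*31+256)%997=216 -> [816, 216]
  L3: h(816,216)=(816*31+216)%997=587 -> [587]
  root = 587 == target 587  ** MATCH **
Candidate C: set leaf[4] = 87 -> leaves = [56, 98, 24, 47, 87]
  L0: [56, 98, 24, 47, 87]
  L1: h(56,98)=(56*31+98)%997=837 h(24,47)=(24*31+47)%997=791 h(87,87)=(87*31+87)%997=790 -> [837, 791, 790]
  L2: h(837,791)=(837*31+791)%997=816 h(790,790)=(790*31+790)%997=355 -> [816, 355]
  L3: h(816,355)=(816*31+355)%997=726 -> [726]
  root = 726 != target 587
Candidate B produces the target root.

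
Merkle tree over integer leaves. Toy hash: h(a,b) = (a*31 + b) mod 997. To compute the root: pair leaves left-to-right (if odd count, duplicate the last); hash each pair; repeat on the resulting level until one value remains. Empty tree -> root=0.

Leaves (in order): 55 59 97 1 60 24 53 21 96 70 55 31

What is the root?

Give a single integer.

L0: [55, 59, 97, 1, 60, 24, 53, 21, 96, 70, 55, 31]
L1: h(55,59)=(55*31+59)%997=767 h(97,1)=(97*31+1)%997=17 h(60,24)=(60*31+24)%997=887 h(53,21)=(53*31+21)%997=667 h(96,70)=(96*31+70)%997=55 h(55,31)=(55*31+31)%997=739 -> [767, 17, 887, 667, 55, 739]
L2: h(767,17)=(767*31+17)%997=863 h(887,667)=(887*31+667)%997=248 h(55,739)=(55*31+739)%997=450 -> [863, 248, 450]
L3: h(863,248)=(863*31+248)%997=82 h(450,450)=(450*31+450)%997=442 -> [82, 442]
L4: h(82,442)=(82*31+442)%997=990 -> [990]

Answer: 990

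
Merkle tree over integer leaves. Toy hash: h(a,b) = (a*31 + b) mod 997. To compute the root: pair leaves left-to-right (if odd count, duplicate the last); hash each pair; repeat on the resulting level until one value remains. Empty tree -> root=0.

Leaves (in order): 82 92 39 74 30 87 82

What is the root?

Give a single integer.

L0: [82, 92, 39, 74, 30, 87, 82]
L1: h(82,92)=(82*31+92)%997=640 h(39,74)=(39*31+74)%997=286 h(30,87)=(30*31+87)%997=20 h(82,82)=(82*31+82)%997=630 -> [640, 286, 20, 630]
L2: h(640,286)=(640*31+286)%997=186 h(20,630)=(20*31+630)%997=253 -> [186, 253]
L3: h(186,253)=(186*31+253)%997=37 -> [37]

Answer: 37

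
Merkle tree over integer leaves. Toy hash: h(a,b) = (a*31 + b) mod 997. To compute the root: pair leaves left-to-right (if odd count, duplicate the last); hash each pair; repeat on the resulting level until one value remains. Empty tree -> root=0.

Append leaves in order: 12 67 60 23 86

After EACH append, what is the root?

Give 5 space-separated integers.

Answer: 12 439 574 537 26

Derivation:
After append 12 (leaves=[12]):
  L0: [12]
  root=12
After append 67 (leaves=[12, 67]):
  L0: [12, 67]
  L1: h(12,67)=(12*31+67)%997=439 -> [439]
  root=439
After append 60 (leaves=[12, 67, 60]):
  L0: [12, 67, 60]
  L1: h(12,67)=(12*31+67)%997=439 h(60,60)=(60*31+60)%997=923 -> [439, 923]
  L2: h(439,923)=(439*31+923)%997=574 -> [574]
  root=574
After append 23 (leaves=[12, 67, 60, 23]):
  L0: [12, 67, 60, 23]
  L1: h(12,67)=(12*31+67)%997=439 h(60,23)=(60*31+23)%997=886 -> [439, 886]
  L2: h(439,886)=(439*31+886)%997=537 -> [537]
  root=537
After append 86 (leaves=[12, 67, 60, 23, 86]):
  L0: [12, 67, 60, 23, 86]
  L1: h(12,67)=(12*31+67)%997=439 h(60,23)=(60*31+23)%997=886 h(86,86)=(86*31+86)%997=758 -> [439, 886, 758]
  L2: h(439,886)=(439*31+886)%997=537 h(758,758)=(758*31+758)%997=328 -> [537, 328]
  L3: h(537,328)=(537*31+328)%997=26 -> [26]
  root=26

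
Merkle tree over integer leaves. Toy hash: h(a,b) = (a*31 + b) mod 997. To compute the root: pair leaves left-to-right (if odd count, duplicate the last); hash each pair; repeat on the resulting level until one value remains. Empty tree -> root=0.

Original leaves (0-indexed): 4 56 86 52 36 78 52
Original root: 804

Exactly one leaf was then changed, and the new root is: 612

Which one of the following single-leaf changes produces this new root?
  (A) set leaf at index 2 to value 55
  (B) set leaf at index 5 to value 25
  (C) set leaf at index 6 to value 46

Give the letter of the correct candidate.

Original leaves: [4, 56, 86, 52, 36, 78, 52]
Target new root: 612
Try each candidate change and compute the resulting root:
Candidate A: set leaf[2] = 55 -> leaves = [4, 56, 55, 52, 36, 78, 52]
  L0: [4, 56, 55, 52, 36, 78, 52]
  L1: h(4,56)=(4*31+56)%997=180 h(55,52)=(55*31+52)%997=760 h(36,78)=(36*31+78)%997=197 h(52,52)=(52*31+52)%997=667 -> [180, 760, 197, 667]
  L2: h(180,760)=(180*31+760)%997=358 h(197,667)=(197*31+667)%997=792 -> [358, 792]
  L3: h(358,792)=(358*31+792)%997=923 -> [923]
  root = 923 != target 612
Candidate B: set leaf[5] = 25 -> leaves = [4, 56, 86, 52, 36, 25, 52]
  L0: [4, 56, 86, 52, 36, 25, 52]
  L1: h(4,56)=(4*31+56)%997=180 h(86,52)=(86*31+52)%997=724 h(36,25)=(36*31+25)%997=144 h(52,52)=(52*31+52)%997=667 -> [180, 724, 144, 667]
  L2: h(180,724)=(180*31+724)%997=322 h(144,667)=(144*31+667)%997=146 -> [322, 146]
  L3: h(322,146)=(322*31+146)%997=158 -> [158]
  root = 158 != target 612
Candidate C: set leaf[6] = 46 -> leaves = [4, 56, 86, 52, 36, 78, 46]
  L0: [4, 56, 86, 52, 36, 78, 46]
  L1: h(4,56)=(4*31+56)%997=180 h(86,52)=(86*31+52)%997=724 h(36,78)=(36*31+78)%997=197 h(46,46)=(46*31+46)%997=475 -> [180, 724, 197, 475]
  L2: h(180,724)=(180*31+724)%997=322 h(197,475)=(197*31+475)%997=600 -> [322, 600]
  L3: h(322,600)=(322*31+600)%997=612 -> [612]
  root = 612 == target 612  ** MATCH **
Candidate C produces the target root.

Answer: C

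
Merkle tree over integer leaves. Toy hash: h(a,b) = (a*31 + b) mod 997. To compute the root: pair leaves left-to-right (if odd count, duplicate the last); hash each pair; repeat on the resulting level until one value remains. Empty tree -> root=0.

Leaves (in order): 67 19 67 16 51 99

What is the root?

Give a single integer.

Answer: 316

Derivation:
L0: [67, 19, 67, 16, 51, 99]
L1: h(67,19)=(67*31+19)%997=102 h(67,16)=(67*31+16)%997=99 h(51,99)=(51*31+99)%997=683 -> [102, 99, 683]
L2: h(102,99)=(102*31+99)%997=270 h(683,683)=(683*31+683)%997=919 -> [270, 919]
L3: h(270,919)=(270*31+919)%997=316 -> [316]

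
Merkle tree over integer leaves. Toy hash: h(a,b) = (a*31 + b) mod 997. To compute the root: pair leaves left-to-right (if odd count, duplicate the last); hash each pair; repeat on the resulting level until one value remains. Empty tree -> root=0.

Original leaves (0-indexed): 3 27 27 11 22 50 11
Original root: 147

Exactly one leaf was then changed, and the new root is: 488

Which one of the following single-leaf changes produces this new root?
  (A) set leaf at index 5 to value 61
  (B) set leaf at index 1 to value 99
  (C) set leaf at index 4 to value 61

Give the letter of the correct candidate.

Answer: A

Derivation:
Original leaves: [3, 27, 27, 11, 22, 50, 11]
Target new root: 488
Try each candidate change and compute the resulting root:
Candidate A: set leaf[5] = 61 -> leaves = [3, 27, 27, 11, 22, 61, 11]
  L0: [3, 27, 27, 11, 22, 61, 11]
  L1: h(3,27)=(3*31+27)%997=120 h(27,11)=(27*31+11)%997=848 h(22,61)=(22*31+61)%997=743 h(11,11)=(11*31+11)%997=352 -> [120, 848, 743, 352]
  L2: h(120,848)=(120*31+848)%997=580 h(743,352)=(743*31+352)%997=454 -> [580, 454]
  L3: h(580,454)=(580*31+454)%997=488 -> [488]
  root = 488 == target 488  ** MATCH **
Candidate B: set leaf[1] = 99 -> leaves = [3, 99, 27, 11, 22, 50, 11]
  L0: [3, 99, 27, 11, 22, 50, 11]
  L1: h(3,99)=(3*31+99)%997=192 h(27,11)=(27*31+11)%997=848 h(22,50)=(22*31+50)%997=732 h(11,11)=(11*31+11)%997=352 -> [192, 848, 732, 352]
  L2: h(192,848)=(192*31+848)%997=818 h(732,352)=(732*31+352)%997=113 -> [818, 113]
  L3: h(818,113)=(818*31+113)%997=546 -> [546]
  root = 546 != target 488
Candidate C: set leaf[4] = 61 -> leaves = [3, 27, 27, 11, 61, 50, 11]
  L0: [3, 27, 27, 11, 61, 50, 11]
  L1: h(3,27)=(3*31+27)%997=120 h(27,11)=(27*31+11)%997=848 h(61,50)=(61*31+50)%997=944 h(11,11)=(11*31+11)%997=352 -> [120, 848, 944, 352]
  L2: h(120,848)=(120*31+848)%997=580 h(944,352)=(944*31+352)%997=703 -> [580, 703]
  L3: h(580,703)=(580*31+703)%997=737 -> [737]
  root = 737 != target 488
Candidate A produces the target root.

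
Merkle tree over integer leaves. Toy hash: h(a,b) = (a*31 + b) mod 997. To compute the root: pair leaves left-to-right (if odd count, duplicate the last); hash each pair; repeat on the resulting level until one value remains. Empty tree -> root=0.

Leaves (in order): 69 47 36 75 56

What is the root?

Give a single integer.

Answer: 614

Derivation:
L0: [69, 47, 36, 75, 56]
L1: h(69,47)=(69*31+47)%997=192 h(36,75)=(36*31+75)%997=194 h(56,56)=(56*31+56)%997=795 -> [192, 194, 795]
L2: h(192,194)=(192*31+194)%997=164 h(795,795)=(795*31+795)%997=515 -> [164, 515]
L3: h(164,515)=(164*31+515)%997=614 -> [614]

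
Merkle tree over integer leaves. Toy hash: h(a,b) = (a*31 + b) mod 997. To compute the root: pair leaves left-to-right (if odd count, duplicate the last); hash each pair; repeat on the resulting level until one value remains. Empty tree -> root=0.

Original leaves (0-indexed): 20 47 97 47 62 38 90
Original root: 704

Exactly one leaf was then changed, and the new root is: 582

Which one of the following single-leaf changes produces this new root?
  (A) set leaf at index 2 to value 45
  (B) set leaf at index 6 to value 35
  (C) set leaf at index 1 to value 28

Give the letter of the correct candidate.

Answer: A

Derivation:
Original leaves: [20, 47, 97, 47, 62, 38, 90]
Target new root: 582
Try each candidate change and compute the resulting root:
Candidate A: set leaf[2] = 45 -> leaves = [20, 47, 45, 47, 62, 38, 90]
  L0: [20, 47, 45, 47, 62, 38, 90]
  L1: h(20,47)=(20*31+47)%997=667 h(45,47)=(45*31+47)%997=445 h(62,38)=(62*31+38)%997=963 h(90,90)=(90*31+90)%997=886 -> [667, 445, 963, 886]
  L2: h(667,445)=(667*31+445)%997=185 h(963,886)=(963*31+886)%997=829 -> [185, 829]
  L3: h(185,829)=(185*31+829)%997=582 -> [582]
  root = 582 == target 582  ** MATCH **
Candidate B: set leaf[6] = 35 -> leaves = [20, 47, 97, 47, 62, 38, 35]
  L0: [20, 47, 97, 47, 62, 38, 35]
  L1: h(20,47)=(20*31+47)%997=667 h(97,47)=(97*31+47)%997=63 h(62,38)=(62*31+38)%997=963 h(35,35)=(35*31+35)%997=123 -> [667, 63, 963, 123]
  L2: h(667,63)=(667*31+63)%997=800 h(963,123)=(963*31+123)%997=66 -> [800, 66]
  L3: h(800,66)=(800*31+66)%997=938 -> [938]
  root = 938 != target 582
Candidate C: set leaf[1] = 28 -> leaves = [20, 28, 97, 47, 62, 38, 90]
  L0: [20, 28, 97, 47, 62, 38, 90]
  L1: h(20,28)=(20*31+28)%997=648 h(97,47)=(97*31+47)%997=63 h(62,38)=(62*31+38)%997=963 h(90,90)=(90*31+90)%997=886 -> [648, 63, 963, 886]
  L2: h(648,63)=(648*31+63)%997=211 h(963,886)=(963*31+886)%997=829 -> [211, 829]
  L3: h(211,829)=(211*31+829)%997=391 -> [391]
  root = 391 != target 582
Candidate A produces the target root.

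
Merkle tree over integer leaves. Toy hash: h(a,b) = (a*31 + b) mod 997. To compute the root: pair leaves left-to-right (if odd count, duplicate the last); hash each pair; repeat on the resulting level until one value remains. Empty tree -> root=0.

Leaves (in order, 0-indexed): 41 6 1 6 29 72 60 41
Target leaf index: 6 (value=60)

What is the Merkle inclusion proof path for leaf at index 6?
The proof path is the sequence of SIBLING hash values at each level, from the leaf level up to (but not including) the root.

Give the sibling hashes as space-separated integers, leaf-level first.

Answer: 41 971 741

Derivation:
L0 (leaves): [41, 6, 1, 6, 29, 72, 60, 41], target index=6
L1: h(41,6)=(41*31+6)%997=280 [pair 0] h(1,6)=(1*31+6)%997=37 [pair 1] h(29,72)=(29*31+72)%997=971 [pair 2] h(60,41)=(60*31+41)%997=904 [pair 3] -> [280, 37, 971, 904]
  Sibling for proof at L0: 41
L2: h(280,37)=(280*31+37)%997=741 [pair 0] h(971,904)=(971*31+904)%997=98 [pair 1] -> [741, 98]
  Sibling for proof at L1: 971
L3: h(741,98)=(741*31+98)%997=138 [pair 0] -> [138]
  Sibling for proof at L2: 741
Root: 138
Proof path (sibling hashes from leaf to root): [41, 971, 741]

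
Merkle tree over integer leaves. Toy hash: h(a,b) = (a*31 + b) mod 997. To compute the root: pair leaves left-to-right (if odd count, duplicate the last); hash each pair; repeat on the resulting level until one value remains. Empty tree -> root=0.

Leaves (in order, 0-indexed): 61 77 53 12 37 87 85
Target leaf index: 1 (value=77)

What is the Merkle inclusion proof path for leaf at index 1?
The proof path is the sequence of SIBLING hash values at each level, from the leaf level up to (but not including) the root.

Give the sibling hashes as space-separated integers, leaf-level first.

L0 (leaves): [61, 77, 53, 12, 37, 87, 85], target index=1
L1: h(61,77)=(61*31+77)%997=971 [pair 0] h(53,12)=(53*31+12)%997=658 [pair 1] h(37,87)=(37*31+87)%997=237 [pair 2] h(85,85)=(85*31+85)%997=726 [pair 3] -> [971, 658, 237, 726]
  Sibling for proof at L0: 61
L2: h(971,658)=(971*31+658)%997=849 [pair 0] h(237,726)=(237*31+726)%997=97 [pair 1] -> [849, 97]
  Sibling for proof at L1: 658
L3: h(849,97)=(849*31+97)%997=494 [pair 0] -> [494]
  Sibling for proof at L2: 97
Root: 494
Proof path (sibling hashes from leaf to root): [61, 658, 97]

Answer: 61 658 97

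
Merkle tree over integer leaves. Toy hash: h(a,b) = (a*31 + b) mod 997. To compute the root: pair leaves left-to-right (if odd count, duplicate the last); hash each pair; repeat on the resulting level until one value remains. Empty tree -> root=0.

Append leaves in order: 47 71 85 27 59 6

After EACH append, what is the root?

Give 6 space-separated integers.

After append 47 (leaves=[47]):
  L0: [47]
  root=47
After append 71 (leaves=[47, 71]):
  L0: [47, 71]
  L1: h(47,71)=(47*31+71)%997=531 -> [531]
  root=531
After append 85 (leaves=[47, 71, 85]):
  L0: [47, 71, 85]
  L1: h(47,71)=(47*31+71)%997=531 h(85,85)=(85*31+85)%997=726 -> [531, 726]
  L2: h(531,726)=(531*31+726)%997=238 -> [238]
  root=238
After append 27 (leaves=[47, 71, 85, 27]):
  L0: [47, 71, 85, 27]
  L1: h(47,71)=(47*31+71)%997=531 h(85,27)=(85*31+27)%997=668 -> [531, 668]
  L2: h(531,668)=(531*31+668)%997=180 -> [180]
  root=180
After append 59 (leaves=[47, 71, 85, 27, 59]):
  L0: [47, 71, 85, 27, 59]
  L1: h(47,71)=(47*31+71)%997=531 h(85,27)=(85*31+27)%997=668 h(59,59)=(59*31+59)%997=891 -> [531, 668, 891]
  L2: h(531,668)=(531*31+668)%997=180 h(891,891)=(891*31+891)%997=596 -> [180, 596]
  L3: h(180,596)=(180*31+596)%997=194 -> [194]
  root=194
After append 6 (leaves=[47, 71, 85, 27, 59, 6]):
  L0: [47, 71, 85, 27, 59, 6]
  L1: h(47,71)=(47*31+71)%997=531 h(85,27)=(85*31+27)%997=668 h(59,6)=(59*31+6)%997=838 -> [531, 668, 838]
  L2: h(531,668)=(531*31+668)%997=180 h(838,838)=(838*31+838)%997=894 -> [180, 894]
  L3: h(180,894)=(180*31+894)%997=492 -> [492]
  root=492

Answer: 47 531 238 180 194 492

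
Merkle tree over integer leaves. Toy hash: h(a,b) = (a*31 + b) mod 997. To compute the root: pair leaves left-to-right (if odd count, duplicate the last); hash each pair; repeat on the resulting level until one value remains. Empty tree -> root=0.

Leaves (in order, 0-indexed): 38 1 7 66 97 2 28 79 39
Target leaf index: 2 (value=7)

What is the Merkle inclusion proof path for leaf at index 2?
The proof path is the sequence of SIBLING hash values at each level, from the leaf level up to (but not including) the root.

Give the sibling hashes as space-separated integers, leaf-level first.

Answer: 66 182 508 795

Derivation:
L0 (leaves): [38, 1, 7, 66, 97, 2, 28, 79, 39], target index=2
L1: h(38,1)=(38*31+1)%997=182 [pair 0] h(7,66)=(7*31+66)%997=283 [pair 1] h(97,2)=(97*31+2)%997=18 [pair 2] h(28,79)=(28*31+79)%997=947 [pair 3] h(39,39)=(39*31+39)%997=251 [pair 4] -> [182, 283, 18, 947, 251]
  Sibling for proof at L0: 66
L2: h(182,283)=(182*31+283)%997=940 [pair 0] h(18,947)=(18*31+947)%997=508 [pair 1] h(251,251)=(251*31+251)%997=56 [pair 2] -> [940, 508, 56]
  Sibling for proof at L1: 182
L3: h(940,508)=(940*31+508)%997=735 [pair 0] h(56,56)=(56*31+56)%997=795 [pair 1] -> [735, 795]
  Sibling for proof at L2: 508
L4: h(735,795)=(735*31+795)%997=649 [pair 0] -> [649]
  Sibling for proof at L3: 795
Root: 649
Proof path (sibling hashes from leaf to root): [66, 182, 508, 795]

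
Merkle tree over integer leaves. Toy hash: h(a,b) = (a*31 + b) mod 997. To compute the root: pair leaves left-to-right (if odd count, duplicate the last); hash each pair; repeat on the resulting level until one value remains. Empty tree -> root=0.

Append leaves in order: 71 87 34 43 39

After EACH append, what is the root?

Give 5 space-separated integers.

After append 71 (leaves=[71]):
  L0: [71]
  root=71
After append 87 (leaves=[71, 87]):
  L0: [71, 87]
  L1: h(71,87)=(71*31+87)%997=294 -> [294]
  root=294
After append 34 (leaves=[71, 87, 34]):
  L0: [71, 87, 34]
  L1: h(71,87)=(71*31+87)%997=294 h(34,34)=(34*31+34)%997=91 -> [294, 91]
  L2: h(294,91)=(294*31+91)%997=232 -> [232]
  root=232
After append 43 (leaves=[71, 87, 34, 43]):
  L0: [71, 87, 34, 43]
  L1: h(71,87)=(71*31+87)%997=294 h(34,43)=(34*31+43)%997=100 -> [294, 100]
  L2: h(294,100)=(294*31+100)%997=241 -> [241]
  root=241
After append 39 (leaves=[71, 87, 34, 43, 39]):
  L0: [71, 87, 34, 43, 39]
  L1: h(71,87)=(71*31+87)%997=294 h(34,43)=(34*31+43)%997=100 h(39,39)=(39*31+39)%997=251 -> [294, 100, 251]
  L2: h(294,100)=(294*31+100)%997=241 h(251,251)=(251*31+251)%997=56 -> [241, 56]
  L3: h(241,56)=(241*31+56)%997=548 -> [548]
  root=548

Answer: 71 294 232 241 548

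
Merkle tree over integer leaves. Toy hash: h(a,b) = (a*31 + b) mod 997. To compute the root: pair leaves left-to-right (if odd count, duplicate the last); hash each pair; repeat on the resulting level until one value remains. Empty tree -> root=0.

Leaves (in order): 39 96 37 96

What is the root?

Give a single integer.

Answer: 821

Derivation:
L0: [39, 96, 37, 96]
L1: h(39,96)=(39*31+96)%997=308 h(37,96)=(37*31+96)%997=246 -> [308, 246]
L2: h(308,246)=(308*31+246)%997=821 -> [821]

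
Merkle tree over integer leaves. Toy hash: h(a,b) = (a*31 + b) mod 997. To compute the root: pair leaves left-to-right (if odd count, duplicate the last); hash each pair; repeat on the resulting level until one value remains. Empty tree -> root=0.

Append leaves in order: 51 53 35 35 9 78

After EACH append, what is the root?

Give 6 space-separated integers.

After append 51 (leaves=[51]):
  L0: [51]
  root=51
After append 53 (leaves=[51, 53]):
  L0: [51, 53]
  L1: h(51,53)=(51*31+53)%997=637 -> [637]
  root=637
After append 35 (leaves=[51, 53, 35]):
  L0: [51, 53, 35]
  L1: h(51,53)=(51*31+53)%997=637 h(35,35)=(35*31+35)%997=123 -> [637, 123]
  L2: h(637,123)=(637*31+123)%997=927 -> [927]
  root=927
After append 35 (leaves=[51, 53, 35, 35]):
  L0: [51, 53, 35, 35]
  L1: h(51,53)=(51*31+53)%997=637 h(35,35)=(35*31+35)%997=123 -> [637, 123]
  L2: h(637,123)=(637*31+123)%997=927 -> [927]
  root=927
After append 9 (leaves=[51, 53, 35, 35, 9]):
  L0: [51, 53, 35, 35, 9]
  L1: h(51,53)=(51*31+53)%997=637 h(35,35)=(35*31+35)%997=123 h(9,9)=(9*31+9)%997=288 -> [637, 123, 288]
  L2: h(637,123)=(637*31+123)%997=927 h(288,288)=(288*31+288)%997=243 -> [927, 243]
  L3: h(927,243)=(927*31+243)%997=67 -> [67]
  root=67
After append 78 (leaves=[51, 53, 35, 35, 9, 78]):
  L0: [51, 53, 35, 35, 9, 78]
  L1: h(51,53)=(51*31+53)%997=637 h(35,35)=(35*31+35)%997=123 h(9,78)=(9*31+78)%997=357 -> [637, 123, 357]
  L2: h(637,123)=(637*31+123)%997=927 h(357,357)=(357*31+357)%997=457 -> [927, 457]
  L3: h(927,457)=(927*31+457)%997=281 -> [281]
  root=281

Answer: 51 637 927 927 67 281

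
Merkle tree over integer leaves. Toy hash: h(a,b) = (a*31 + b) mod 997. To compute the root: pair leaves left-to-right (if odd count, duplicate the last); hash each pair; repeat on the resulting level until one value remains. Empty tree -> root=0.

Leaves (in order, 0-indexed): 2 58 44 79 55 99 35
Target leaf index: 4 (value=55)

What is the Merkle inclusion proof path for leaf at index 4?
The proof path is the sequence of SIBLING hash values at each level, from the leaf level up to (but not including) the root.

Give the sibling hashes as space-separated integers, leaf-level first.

Answer: 99 123 178

Derivation:
L0 (leaves): [2, 58, 44, 79, 55, 99, 35], target index=4
L1: h(2,58)=(2*31+58)%997=120 [pair 0] h(44,79)=(44*31+79)%997=446 [pair 1] h(55,99)=(55*31+99)%997=807 [pair 2] h(35,35)=(35*31+35)%997=123 [pair 3] -> [120, 446, 807, 123]
  Sibling for proof at L0: 99
L2: h(120,446)=(120*31+446)%997=178 [pair 0] h(807,123)=(807*31+123)%997=215 [pair 1] -> [178, 215]
  Sibling for proof at L1: 123
L3: h(178,215)=(178*31+215)%997=748 [pair 0] -> [748]
  Sibling for proof at L2: 178
Root: 748
Proof path (sibling hashes from leaf to root): [99, 123, 178]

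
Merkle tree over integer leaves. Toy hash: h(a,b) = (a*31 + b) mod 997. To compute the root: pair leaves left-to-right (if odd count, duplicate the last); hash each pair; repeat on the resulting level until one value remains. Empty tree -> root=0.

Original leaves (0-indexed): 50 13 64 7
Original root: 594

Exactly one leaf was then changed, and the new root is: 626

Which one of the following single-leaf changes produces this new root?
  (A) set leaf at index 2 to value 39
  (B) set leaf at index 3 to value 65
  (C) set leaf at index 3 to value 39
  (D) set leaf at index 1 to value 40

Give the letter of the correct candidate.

Original leaves: [50, 13, 64, 7]
Target new root: 626
Try each candidate change and compute the resulting root:
Candidate A: set leaf[2] = 39 -> leaves = [50, 13, 39, 7]
  L0: [50, 13, 39, 7]
  L1: h(50,13)=(50*31+13)%997=566 h(39,7)=(39*31+7)%997=219 -> [566, 219]
  L2: h(566,219)=(566*31+219)%997=816 -> [816]
  root = 816 != target 626
Candidate B: set leaf[3] = 65 -> leaves = [50, 13, 64, 65]
  L0: [50, 13, 64, 65]
  L1: h(50,13)=(50*31+13)%997=566 h(64,65)=(64*31+65)%997=55 -> [566, 55]
  L2: h(566,55)=(566*31+55)%997=652 -> [652]
  root = 652 != target 626
Candidate C: set leaf[3] = 39 -> leaves = [50, 13, 64, 39]
  L0: [50, 13, 64, 39]
  L1: h(50,13)=(50*31+13)%997=566 h(64,39)=(64*31+39)%997=29 -> [566, 29]
  L2: h(566,29)=(566*31+29)%997=626 -> [626]
  root = 626 == target 626  ** MATCH **
Candidate D: set leaf[1] = 40 -> leaves = [50, 40, 64, 7]
  L0: [50, 40, 64, 7]
  L1: h(50,40)=(50*31+40)%997=593 h(64,7)=(64*31+7)%997=994 -> [593, 994]
  L2: h(593,994)=(593*31+994)%997=434 -> [434]
  root = 434 != target 626
Candidate C produces the target root.

Answer: C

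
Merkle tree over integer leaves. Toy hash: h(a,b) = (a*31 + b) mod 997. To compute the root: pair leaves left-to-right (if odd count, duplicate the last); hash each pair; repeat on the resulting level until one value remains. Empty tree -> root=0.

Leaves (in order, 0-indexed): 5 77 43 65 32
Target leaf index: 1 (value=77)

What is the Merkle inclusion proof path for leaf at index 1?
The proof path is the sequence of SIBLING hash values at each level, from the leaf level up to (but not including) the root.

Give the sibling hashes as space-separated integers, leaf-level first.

L0 (leaves): [5, 77, 43, 65, 32], target index=1
L1: h(5,77)=(5*31+77)%997=232 [pair 0] h(43,65)=(43*31+65)%997=401 [pair 1] h(32,32)=(32*31+32)%997=27 [pair 2] -> [232, 401, 27]
  Sibling for proof at L0: 5
L2: h(232,401)=(232*31+401)%997=614 [pair 0] h(27,27)=(27*31+27)%997=864 [pair 1] -> [614, 864]
  Sibling for proof at L1: 401
L3: h(614,864)=(614*31+864)%997=955 [pair 0] -> [955]
  Sibling for proof at L2: 864
Root: 955
Proof path (sibling hashes from leaf to root): [5, 401, 864]

Answer: 5 401 864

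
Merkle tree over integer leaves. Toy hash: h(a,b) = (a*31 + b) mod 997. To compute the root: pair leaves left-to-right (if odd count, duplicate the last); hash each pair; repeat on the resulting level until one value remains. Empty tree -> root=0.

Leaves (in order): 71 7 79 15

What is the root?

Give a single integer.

Answer: 125

Derivation:
L0: [71, 7, 79, 15]
L1: h(71,7)=(71*31+7)%997=214 h(79,15)=(79*31+15)%997=470 -> [214, 470]
L2: h(214,470)=(214*31+470)%997=125 -> [125]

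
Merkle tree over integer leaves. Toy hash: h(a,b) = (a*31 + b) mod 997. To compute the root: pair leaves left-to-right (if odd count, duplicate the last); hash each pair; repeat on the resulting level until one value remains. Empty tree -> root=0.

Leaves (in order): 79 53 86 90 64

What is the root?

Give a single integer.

Answer: 83

Derivation:
L0: [79, 53, 86, 90, 64]
L1: h(79,53)=(79*31+53)%997=508 h(86,90)=(86*31+90)%997=762 h(64,64)=(64*31+64)%997=54 -> [508, 762, 54]
L2: h(508,762)=(508*31+762)%997=558 h(54,54)=(54*31+54)%997=731 -> [558, 731]
L3: h(558,731)=(558*31+731)%997=83 -> [83]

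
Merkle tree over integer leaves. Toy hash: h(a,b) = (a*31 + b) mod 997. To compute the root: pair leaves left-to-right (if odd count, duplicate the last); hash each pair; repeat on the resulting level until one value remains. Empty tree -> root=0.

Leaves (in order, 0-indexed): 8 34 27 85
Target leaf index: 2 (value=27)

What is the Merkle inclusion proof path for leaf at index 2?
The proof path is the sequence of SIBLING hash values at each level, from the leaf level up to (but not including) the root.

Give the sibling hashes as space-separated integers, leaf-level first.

L0 (leaves): [8, 34, 27, 85], target index=2
L1: h(8,34)=(8*31+34)%997=282 [pair 0] h(27,85)=(27*31+85)%997=922 [pair 1] -> [282, 922]
  Sibling for proof at L0: 85
L2: h(282,922)=(282*31+922)%997=691 [pair 0] -> [691]
  Sibling for proof at L1: 282
Root: 691
Proof path (sibling hashes from leaf to root): [85, 282]

Answer: 85 282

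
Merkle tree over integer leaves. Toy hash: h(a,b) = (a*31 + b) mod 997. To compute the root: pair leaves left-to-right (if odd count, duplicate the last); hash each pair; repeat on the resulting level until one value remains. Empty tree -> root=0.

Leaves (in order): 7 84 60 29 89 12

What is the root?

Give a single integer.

Answer: 803

Derivation:
L0: [7, 84, 60, 29, 89, 12]
L1: h(7,84)=(7*31+84)%997=301 h(60,29)=(60*31+29)%997=892 h(89,12)=(89*31+12)%997=777 -> [301, 892, 777]
L2: h(301,892)=(301*31+892)%997=253 h(777,777)=(777*31+777)%997=936 -> [253, 936]
L3: h(253,936)=(253*31+936)%997=803 -> [803]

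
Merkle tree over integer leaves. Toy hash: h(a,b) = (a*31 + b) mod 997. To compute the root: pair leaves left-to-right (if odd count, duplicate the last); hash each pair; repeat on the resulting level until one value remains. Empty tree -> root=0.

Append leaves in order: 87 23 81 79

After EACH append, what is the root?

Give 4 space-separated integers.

After append 87 (leaves=[87]):
  L0: [87]
  root=87
After append 23 (leaves=[87, 23]):
  L0: [87, 23]
  L1: h(87,23)=(87*31+23)%997=726 -> [726]
  root=726
After append 81 (leaves=[87, 23, 81]):
  L0: [87, 23, 81]
  L1: h(87,23)=(87*31+23)%997=726 h(81,81)=(81*31+81)%997=598 -> [726, 598]
  L2: h(726,598)=(726*31+598)%997=173 -> [173]
  root=173
After append 79 (leaves=[87, 23, 81, 79]):
  L0: [87, 23, 81, 79]
  L1: h(87,23)=(87*31+23)%997=726 h(81,79)=(81*31+79)%997=596 -> [726, 596]
  L2: h(726,596)=(726*31+596)%997=171 -> [171]
  root=171

Answer: 87 726 173 171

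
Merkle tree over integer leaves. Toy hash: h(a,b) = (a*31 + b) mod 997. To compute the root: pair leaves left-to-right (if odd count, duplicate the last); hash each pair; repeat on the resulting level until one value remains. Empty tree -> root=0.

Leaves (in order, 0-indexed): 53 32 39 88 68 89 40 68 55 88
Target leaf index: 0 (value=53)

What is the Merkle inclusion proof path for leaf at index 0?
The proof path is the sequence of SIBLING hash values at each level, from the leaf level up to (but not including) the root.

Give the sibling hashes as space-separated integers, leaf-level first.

Answer: 32 300 622 555

Derivation:
L0 (leaves): [53, 32, 39, 88, 68, 89, 40, 68, 55, 88], target index=0
L1: h(53,32)=(53*31+32)%997=678 [pair 0] h(39,88)=(39*31+88)%997=300 [pair 1] h(68,89)=(68*31+89)%997=203 [pair 2] h(40,68)=(40*31+68)%997=311 [pair 3] h(55,88)=(55*31+88)%997=796 [pair 4] -> [678, 300, 203, 311, 796]
  Sibling for proof at L0: 32
L2: h(678,300)=(678*31+300)%997=381 [pair 0] h(203,311)=(203*31+311)%997=622 [pair 1] h(796,796)=(796*31+796)%997=547 [pair 2] -> [381, 622, 547]
  Sibling for proof at L1: 300
L3: h(381,622)=(381*31+622)%997=469 [pair 0] h(547,547)=(547*31+547)%997=555 [pair 1] -> [469, 555]
  Sibling for proof at L2: 622
L4: h(469,555)=(469*31+555)%997=139 [pair 0] -> [139]
  Sibling for proof at L3: 555
Root: 139
Proof path (sibling hashes from leaf to root): [32, 300, 622, 555]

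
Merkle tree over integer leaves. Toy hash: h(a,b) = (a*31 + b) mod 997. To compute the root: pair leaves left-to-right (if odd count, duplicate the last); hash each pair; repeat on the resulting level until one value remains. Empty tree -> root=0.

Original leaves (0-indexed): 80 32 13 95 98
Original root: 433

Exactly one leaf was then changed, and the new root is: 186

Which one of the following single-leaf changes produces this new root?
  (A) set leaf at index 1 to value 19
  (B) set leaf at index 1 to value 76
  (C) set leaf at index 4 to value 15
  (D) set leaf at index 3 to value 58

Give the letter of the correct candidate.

Answer: C

Derivation:
Original leaves: [80, 32, 13, 95, 98]
Target new root: 186
Try each candidate change and compute the resulting root:
Candidate A: set leaf[1] = 19 -> leaves = [80, 19, 13, 95, 98]
  L0: [80, 19, 13, 95, 98]
  L1: h(80,19)=(80*31+19)%997=505 h(13,95)=(13*31+95)%997=498 h(98,98)=(98*31+98)%997=145 -> [505, 498, 145]
  L2: h(505,498)=(505*31+498)%997=201 h(145,145)=(145*31+145)%997=652 -> [201, 652]
  L3: h(201,652)=(201*31+652)%997=901 -> [901]
  root = 901 != target 186
Candidate B: set leaf[1] = 76 -> leaves = [80, 76, 13, 95, 98]
  L0: [80, 76, 13, 95, 98]
  L1: h(80,76)=(80*31+76)%997=562 h(13,95)=(13*31+95)%997=498 h(98,98)=(98*31+98)%997=145 -> [562, 498, 145]
  L2: h(562,498)=(562*31+498)%997=971 h(145,145)=(145*31+145)%997=652 -> [971, 652]
  L3: h(971,652)=(971*31+652)%997=843 -> [843]
  root = 843 != target 186
Candidate C: set leaf[4] = 15 -> leaves = [80, 32, 13, 95, 15]
  L0: [80, 32, 13, 95, 15]
  L1: h(80,32)=(80*31+32)%997=518 h(13,95)=(13*31+95)%997=498 h(15,15)=(15*31+15)%997=480 -> [518, 498, 480]
  L2: h(518,498)=(518*31+498)%997=604 h(480,480)=(480*31+480)%997=405 -> [604, 405]
  L3: h(604,405)=(604*31+405)%997=186 -> [186]
  root = 186 == target 186  ** MATCH **
Candidate D: set leaf[3] = 58 -> leaves = [80, 32, 13, 58, 98]
  L0: [80, 32, 13, 58, 98]
  L1: h(80,32)=(80*31+32)%997=518 h(13,58)=(13*31+58)%997=461 h(98,98)=(98*31+98)%997=145 -> [518, 461, 145]
  L2: h(518,461)=(518*31+461)%997=567 h(145,145)=(145*31+145)%997=652 -> [567, 652]
  L3: h(567,652)=(567*31+652)%997=283 -> [283]
  root = 283 != target 186
Candidate C produces the target root.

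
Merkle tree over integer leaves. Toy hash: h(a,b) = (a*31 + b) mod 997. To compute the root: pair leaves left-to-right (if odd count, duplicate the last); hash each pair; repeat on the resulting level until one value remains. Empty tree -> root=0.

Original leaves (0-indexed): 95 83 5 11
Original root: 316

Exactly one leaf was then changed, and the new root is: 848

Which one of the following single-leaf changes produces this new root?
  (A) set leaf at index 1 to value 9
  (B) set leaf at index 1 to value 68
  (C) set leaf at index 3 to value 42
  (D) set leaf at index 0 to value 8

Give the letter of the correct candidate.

Original leaves: [95, 83, 5, 11]
Target new root: 848
Try each candidate change and compute the resulting root:
Candidate A: set leaf[1] = 9 -> leaves = [95, 9, 5, 11]
  L0: [95, 9, 5, 11]
  L1: h(95,9)=(95*31+9)%997=960 h(5,11)=(5*31+11)%997=166 -> [960, 166]
  L2: h(960,166)=(960*31+166)%997=16 -> [16]
  root = 16 != target 848
Candidate B: set leaf[1] = 68 -> leaves = [95, 68, 5, 11]
  L0: [95, 68, 5, 11]
  L1: h(95,68)=(95*31+68)%997=22 h(5,11)=(5*31+11)%997=166 -> [22, 166]
  L2: h(22,166)=(22*31+166)%997=848 -> [848]
  root = 848 == target 848  ** MATCH **
Candidate C: set leaf[3] = 42 -> leaves = [95, 83, 5, 42]
  L0: [95, 83, 5, 42]
  L1: h(95,83)=(95*31+83)%997=37 h(5,42)=(5*31+42)%997=197 -> [37, 197]
  L2: h(37,197)=(37*31+197)%997=347 -> [347]
  root = 347 != target 848
Candidate D: set leaf[0] = 8 -> leaves = [8, 83, 5, 11]
  L0: [8, 83, 5, 11]
  L1: h(8,83)=(8*31+83)%997=331 h(5,11)=(5*31+11)%997=166 -> [331, 166]
  L2: h(331,166)=(331*31+166)%997=457 -> [457]
  root = 457 != target 848
Candidate B produces the target root.

Answer: B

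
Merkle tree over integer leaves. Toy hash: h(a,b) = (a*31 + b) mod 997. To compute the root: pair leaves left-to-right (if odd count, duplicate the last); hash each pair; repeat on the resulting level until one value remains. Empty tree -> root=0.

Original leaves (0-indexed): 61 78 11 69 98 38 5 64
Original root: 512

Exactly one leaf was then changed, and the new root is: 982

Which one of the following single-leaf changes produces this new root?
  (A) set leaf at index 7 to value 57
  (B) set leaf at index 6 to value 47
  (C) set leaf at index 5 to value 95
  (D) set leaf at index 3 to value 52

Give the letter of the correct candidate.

Original leaves: [61, 78, 11, 69, 98, 38, 5, 64]
Target new root: 982
Try each candidate change and compute the resulting root:
Candidate A: set leaf[7] = 57 -> leaves = [61, 78, 11, 69, 98, 38, 5, 57]
  L0: [61, 78, 11, 69, 98, 38, 5, 57]
  L1: h(61,78)=(61*31+78)%997=972 h(11,69)=(11*31+69)%997=410 h(98,38)=(98*31+38)%997=85 h(5,57)=(5*31+57)%997=212 -> [972, 410, 85, 212]
  L2: h(972,410)=(972*31+410)%997=632 h(85,212)=(85*31+212)%997=853 -> [632, 853]
  L3: h(632,853)=(632*31+853)%997=505 -> [505]
  root = 505 != target 982
Candidate B: set leaf[6] = 47 -> leaves = [61, 78, 11, 69, 98, 38, 47, 64]
  L0: [61, 78, 11, 69, 98, 38, 47, 64]
  L1: h(61,78)=(61*31+78)%997=972 h(11,69)=(11*31+69)%997=410 h(98,38)=(98*31+38)%997=85 h(47,64)=(47*31+64)%997=524 -> [972, 410, 85, 524]
  L2: h(972,410)=(972*31+410)%997=632 h(85,524)=(85*31+524)%997=168 -> [632, 168]
  L3: h(632,168)=(632*31+168)%997=817 -> [817]
  root = 817 != target 982
Candidate C: set leaf[5] = 95 -> leaves = [61, 78, 11, 69, 98, 95, 5, 64]
  L0: [61, 78, 11, 69, 98, 95, 5, 64]
  L1: h(61,78)=(61*31+78)%997=972 h(11,69)=(11*31+69)%997=410 h(98,95)=(98*31+95)%997=142 h(5,64)=(5*31+64)%997=219 -> [972, 410, 142, 219]
  L2: h(972,410)=(972*31+410)%997=632 h(142,219)=(142*31+219)%997=633 -> [632, 633]
  L3: h(632,633)=(632*31+633)%997=285 -> [285]
  root = 285 != target 982
Candidate D: set leaf[3] = 52 -> leaves = [61, 78, 11, 52, 98, 38, 5, 64]
  L0: [61, 78, 11, 52, 98, 38, 5, 64]
  L1: h(61,78)=(61*31+78)%997=972 h(11,52)=(11*31+52)%997=393 h(98,38)=(98*31+38)%997=85 h(5,64)=(5*31+64)%997=219 -> [972, 393, 85, 219]
  L2: h(972,393)=(972*31+393)%997=615 h(85,219)=(85*31+219)%997=860 -> [615, 860]
  L3: h(615,860)=(615*31+860)%997=982 -> [982]
  root = 982 == target 982  ** MATCH **
Candidate D produces the target root.

Answer: D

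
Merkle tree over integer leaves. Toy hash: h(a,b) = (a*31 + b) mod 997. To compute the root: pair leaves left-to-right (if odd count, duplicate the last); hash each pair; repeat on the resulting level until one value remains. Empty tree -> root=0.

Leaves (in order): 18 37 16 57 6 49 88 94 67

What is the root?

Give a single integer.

Answer: 335

Derivation:
L0: [18, 37, 16, 57, 6, 49, 88, 94, 67]
L1: h(18,37)=(18*31+37)%997=595 h(16,57)=(16*31+57)%997=553 h(6,49)=(6*31+49)%997=235 h(88,94)=(88*31+94)%997=828 h(67,67)=(67*31+67)%997=150 -> [595, 553, 235, 828, 150]
L2: h(595,553)=(595*31+553)%997=55 h(235,828)=(235*31+828)%997=137 h(150,150)=(150*31+150)%997=812 -> [55, 137, 812]
L3: h(55,137)=(55*31+137)%997=845 h(812,812)=(812*31+812)%997=62 -> [845, 62]
L4: h(845,62)=(845*31+62)%997=335 -> [335]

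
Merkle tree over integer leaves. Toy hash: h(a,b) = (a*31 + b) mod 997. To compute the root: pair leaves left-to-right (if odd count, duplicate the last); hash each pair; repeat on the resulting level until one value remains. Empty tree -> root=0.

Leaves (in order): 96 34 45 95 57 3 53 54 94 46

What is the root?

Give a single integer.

L0: [96, 34, 45, 95, 57, 3, 53, 54, 94, 46]
L1: h(96,34)=(96*31+34)%997=19 h(45,95)=(45*31+95)%997=493 h(57,3)=(57*31+3)%997=773 h(53,54)=(53*31+54)%997=700 h(94,46)=(94*31+46)%997=966 -> [19, 493, 773, 700, 966]
L2: h(19,493)=(19*31+493)%997=85 h(773,700)=(773*31+700)%997=735 h(966,966)=(966*31+966)%997=5 -> [85, 735, 5]
L3: h(85,735)=(85*31+735)%997=379 h(5,5)=(5*31+5)%997=160 -> [379, 160]
L4: h(379,160)=(379*31+160)%997=942 -> [942]

Answer: 942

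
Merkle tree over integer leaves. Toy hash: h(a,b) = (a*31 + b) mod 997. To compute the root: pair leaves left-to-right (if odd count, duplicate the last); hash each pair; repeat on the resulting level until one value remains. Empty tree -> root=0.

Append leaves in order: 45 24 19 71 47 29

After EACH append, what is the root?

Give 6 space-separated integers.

After append 45 (leaves=[45]):
  L0: [45]
  root=45
After append 24 (leaves=[45, 24]):
  L0: [45, 24]
  L1: h(45,24)=(45*31+24)%997=422 -> [422]
  root=422
After append 19 (leaves=[45, 24, 19]):
  L0: [45, 24, 19]
  L1: h(45,24)=(45*31+24)%997=422 h(19,19)=(19*31+19)%997=608 -> [422, 608]
  L2: h(422,608)=(422*31+608)%997=729 -> [729]
  root=729
After append 71 (leaves=[45, 24, 19, 71]):
  L0: [45, 24, 19, 71]
  L1: h(45,24)=(45*31+24)%997=422 h(19,71)=(19*31+71)%997=660 -> [422, 660]
  L2: h(422,660)=(422*31+660)%997=781 -> [781]
  root=781
After append 47 (leaves=[45, 24, 19, 71, 47]):
  L0: [45, 24, 19, 71, 47]
  L1: h(45,24)=(45*31+24)%997=422 h(19,71)=(19*31+71)%997=660 h(47,47)=(47*31+47)%997=507 -> [422, 660, 507]
  L2: h(422,660)=(422*31+660)%997=781 h(507,507)=(507*31+507)%997=272 -> [781, 272]
  L3: h(781,272)=(781*31+272)%997=555 -> [555]
  root=555
After append 29 (leaves=[45, 24, 19, 71, 47, 29]):
  L0: [45, 24, 19, 71, 47, 29]
  L1: h(45,24)=(45*31+24)%997=422 h(19,71)=(19*31+71)%997=660 h(47,29)=(47*31+29)%997=489 -> [422, 660, 489]
  L2: h(422,660)=(422*31+660)%997=781 h(489,489)=(489*31+489)%997=693 -> [781, 693]
  L3: h(781,693)=(781*31+693)%997=976 -> [976]
  root=976

Answer: 45 422 729 781 555 976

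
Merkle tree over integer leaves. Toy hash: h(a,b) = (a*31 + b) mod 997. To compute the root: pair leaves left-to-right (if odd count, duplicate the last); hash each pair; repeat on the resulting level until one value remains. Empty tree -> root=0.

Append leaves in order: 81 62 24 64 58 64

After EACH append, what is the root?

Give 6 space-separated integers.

After append 81 (leaves=[81]):
  L0: [81]
  root=81
After append 62 (leaves=[81, 62]):
  L0: [81, 62]
  L1: h(81,62)=(81*31+62)%997=579 -> [579]
  root=579
After append 24 (leaves=[81, 62, 24]):
  L0: [81, 62, 24]
  L1: h(81,62)=(81*31+62)%997=579 h(24,24)=(24*31+24)%997=768 -> [579, 768]
  L2: h(579,768)=(579*31+768)%997=771 -> [771]
  root=771
After append 64 (leaves=[81, 62, 24, 64]):
  L0: [81, 62, 24, 64]
  L1: h(81,62)=(81*31+62)%997=579 h(24,64)=(24*31+64)%997=808 -> [579, 808]
  L2: h(579,808)=(579*31+808)%997=811 -> [811]
  root=811
After append 58 (leaves=[81, 62, 24, 64, 58]):
  L0: [81, 62, 24, 64, 58]
  L1: h(81,62)=(81*31+62)%997=579 h(24,64)=(24*31+64)%997=808 h(58,58)=(58*31+58)%997=859 -> [579, 808, 859]
  L2: h(579,808)=(579*31+808)%997=811 h(859,859)=(859*31+859)%997=569 -> [811, 569]
  L3: h(811,569)=(811*31+569)%997=785 -> [785]
  root=785
After append 64 (leaves=[81, 62, 24, 64, 58, 64]):
  L0: [81, 62, 24, 64, 58, 64]
  L1: h(81,62)=(81*31+62)%997=579 h(24,64)=(24*31+64)%997=808 h(58,64)=(58*31+64)%997=865 -> [579, 808, 865]
  L2: h(579,808)=(579*31+808)%997=811 h(865,865)=(865*31+865)%997=761 -> [811, 761]
  L3: h(811,761)=(811*31+761)%997=977 -> [977]
  root=977

Answer: 81 579 771 811 785 977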